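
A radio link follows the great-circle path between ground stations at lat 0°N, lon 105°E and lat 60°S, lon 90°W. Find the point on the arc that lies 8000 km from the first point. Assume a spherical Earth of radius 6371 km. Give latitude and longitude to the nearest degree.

Write both endpoints as unit vectors p₁, p₂ with components (cos φ cos λ, cos φ sin λ, sin φ).
The central angle between the endpoints is δ = arccos(p₁·p₂) ≈ 2.075 rad (118.9°). The total great-circle distance is δ·R ≈ 2.075 × 6371 ≈ 13219 km, so the target fraction is f = 8000/13219 ≈ 0.605.
Interpolate at f ≈ 0.605 with slerp weights a = sin((1−f)δ)/sin δ ≈ 0.834, b = sin(fδ)/sin δ ≈ 1.086.
p = a·p₁ + b·p₂ ≈ (-0.216, 0.263, -0.940); φ = arcsin(p_z) ≈ -70.11°, λ = atan2(p_y, p_x) ≈ 129.39°.

≈ lat 70°S, lon 129°E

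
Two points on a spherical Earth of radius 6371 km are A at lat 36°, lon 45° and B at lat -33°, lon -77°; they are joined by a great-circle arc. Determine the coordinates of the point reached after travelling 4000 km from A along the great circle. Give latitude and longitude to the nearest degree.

From cos δ = sin φ₁ sin φ₂ + cos φ₁ cos φ₂ cos Δλ, the central angle is δ ≈ 2.318 rad (132.8°). The total great-circle distance is δ·R ≈ 2.318 × 6371 ≈ 14769 km, so the target fraction is f = 4000/14769 ≈ 0.271.
Interpolate at f ≈ 0.271 with slerp weights a = sin((1−f)δ)/sin δ ≈ 1.354, b = sin(fδ)/sin δ ≈ 0.801.
p = a·p₁ + b·p₂ ≈ (0.925, 0.120, 0.359); φ = arcsin(p_z) ≈ 21.07°, λ = atan2(p_y, p_x) ≈ 7.38°.

≈ lat 21°, lon 7°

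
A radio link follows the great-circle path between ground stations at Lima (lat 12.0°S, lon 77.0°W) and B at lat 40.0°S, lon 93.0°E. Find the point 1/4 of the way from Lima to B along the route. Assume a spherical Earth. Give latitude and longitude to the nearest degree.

Convert each endpoint to a unit vector on the sphere (x = cos φ cos λ, y = cos φ sin λ, z = sin φ).
The central angle between the endpoints is δ = arccos(p₁·p₂) ≈ 2.220 rad (127.2°).
Interpolate at f = 1/4 with slerp weights a = sin((1−f)δ)/sin δ ≈ 1.250, b = sin(fδ)/sin δ ≈ 0.661.
p = a·p₁ + b·p₂ ≈ (0.248, -0.685, -0.685); φ = arcsin(p_z) ≈ -43.22°, λ = atan2(p_y, p_x) ≈ -70.07°.

≈ lat 43°S, lon 70°W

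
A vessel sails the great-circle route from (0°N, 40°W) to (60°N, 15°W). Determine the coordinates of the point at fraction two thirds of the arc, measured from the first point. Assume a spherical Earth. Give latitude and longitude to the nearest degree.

≈ (41°N, 28°W)

Write both endpoints as unit vectors p₁, p₂ with components (cos φ cos λ, cos φ sin λ, sin φ).
The central angle between the endpoints is δ = arccos(p₁·p₂) ≈ 1.100 rad (63.1°).
Interpolate at f = 2/3 with slerp weights a = sin((1−f)δ)/sin δ ≈ 0.402, b = sin(fδ)/sin δ ≈ 0.751.
p = a·p₁ + b·p₂ ≈ (0.671, -0.356, 0.651); φ = arcsin(p_z) ≈ 40.58°, λ = atan2(p_y, p_x) ≈ -27.94°.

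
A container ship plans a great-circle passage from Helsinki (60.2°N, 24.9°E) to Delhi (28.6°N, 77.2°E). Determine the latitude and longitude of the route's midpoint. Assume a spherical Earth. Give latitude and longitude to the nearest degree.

From cos δ = sin φ₁ sin φ₂ + cos φ₁ cos φ₂ cos Δλ, the central angle is δ ≈ 0.820 rad (47.0°).
Interpolate at f = 1/2 with slerp weights a = sin((1−f)δ)/sin δ ≈ 0.545, b = sin(fδ)/sin δ ≈ 0.545.
p = a·p₁ + b·p₂ ≈ (0.352, 0.581, 0.734); φ = arcsin(p_z) ≈ 47.23°, λ = atan2(p_y, p_x) ≈ 58.80°.

≈ 47°N, 59°E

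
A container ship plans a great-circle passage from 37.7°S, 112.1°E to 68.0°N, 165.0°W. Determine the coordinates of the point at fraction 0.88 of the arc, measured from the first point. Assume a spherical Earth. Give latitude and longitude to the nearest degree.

Convert each endpoint to a unit vector on the sphere (x = cos φ cos λ, y = cos φ sin λ, z = sin φ).
The central angle between the endpoints is δ = arccos(p₁·p₂) ≈ 2.130 rad (122.0°).
Interpolate at f = 0.88 with slerp weights a = sin((1−f)δ)/sin δ ≈ 0.298, b = sin(fδ)/sin δ ≈ 1.126.
p = a·p₁ + b·p₂ ≈ (-0.496, 0.109, 0.861); φ = arcsin(p_z) ≈ 59.47°, λ = atan2(p_y, p_x) ≈ 167.56°.

≈ 59°N, 168°E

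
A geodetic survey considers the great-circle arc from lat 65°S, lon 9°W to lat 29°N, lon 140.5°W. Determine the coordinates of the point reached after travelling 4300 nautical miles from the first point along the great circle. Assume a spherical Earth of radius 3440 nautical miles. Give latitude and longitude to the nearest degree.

≈ lat 28°S, lon 115°W

Write both endpoints as unit vectors p₁, p₂ with components (cos φ cos λ, cos φ sin λ, sin φ).
The central angle between the endpoints is δ = arccos(p₁·p₂) ≈ 2.324 rad (133.2°). The total great-circle distance is δ·R ≈ 2.324 × 3440 ≈ 7996 nmi, so the target fraction is f = 4300/7996 ≈ 0.538.
Interpolate at f ≈ 0.538 with slerp weights a = sin((1−f)δ)/sin δ ≈ 1.206, b = sin(fδ)/sin δ ≈ 1.301.
p = a·p₁ + b·p₂ ≈ (-0.375, -0.804, -0.462); φ = arcsin(p_z) ≈ -27.51°, λ = atan2(p_y, p_x) ≈ -115.01°.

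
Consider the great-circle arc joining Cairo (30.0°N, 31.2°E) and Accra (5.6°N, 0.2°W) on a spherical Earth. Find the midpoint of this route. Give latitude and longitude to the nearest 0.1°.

≈ (18.4°N, 14.4°E)

The haversine formula gives a central angle δ ≈ 0.669 rad (38.3°) between the endpoints.
Interpolate at f = 1/2 with slerp weights a = sin((1−f)δ)/sin δ ≈ 0.529, b = sin(fδ)/sin δ ≈ 0.529.
p = a·p₁ + b·p₂ ≈ (0.919, 0.236, 0.316); φ = arcsin(p_z) ≈ 18.44°, λ = atan2(p_y, p_x) ≈ 14.38°.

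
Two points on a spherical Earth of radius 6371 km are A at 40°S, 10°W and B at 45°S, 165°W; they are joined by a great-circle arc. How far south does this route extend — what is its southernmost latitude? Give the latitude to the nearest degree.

The great circle lies in the plane with unit normal n̂ = (p₁ × p₂)/|p₁ × p₂|.
Here n̂_z ≈ -0.229; the vertex latitude is φ_max = arccos|n̂_z| ≈ 76.8°.
Check via Clairaut: cos φ_max = |cos φ₁| · sin C = cos(40.0°)·sin(162.6°) ≈ 0.229, again giving ≈ 76.8°.

≈ 77°S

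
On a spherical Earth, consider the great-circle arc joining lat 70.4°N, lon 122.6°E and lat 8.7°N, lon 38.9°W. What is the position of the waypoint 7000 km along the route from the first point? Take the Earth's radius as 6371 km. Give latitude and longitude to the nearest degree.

≈ lat 45°N, lon 34°W

Write both endpoints as unit vectors p₁, p₂ with components (cos φ cos λ, cos φ sin λ, sin φ).
The central angle between the endpoints is δ = arccos(p₁·p₂) ≈ 1.744 rad (99.9°). The total great-circle distance is δ·R ≈ 1.744 × 6371 ≈ 11109 km, so the target fraction is f = 7000/11109 ≈ 0.630.
Interpolate at f ≈ 0.630 with slerp weights a = sin((1−f)δ)/sin δ ≈ 0.610, b = sin(fδ)/sin δ ≈ 0.904.
p = a·p₁ + b·p₂ ≈ (0.585, -0.389, 0.712); φ = arcsin(p_z) ≈ 45.36°, λ = atan2(p_y, p_x) ≈ -33.60°.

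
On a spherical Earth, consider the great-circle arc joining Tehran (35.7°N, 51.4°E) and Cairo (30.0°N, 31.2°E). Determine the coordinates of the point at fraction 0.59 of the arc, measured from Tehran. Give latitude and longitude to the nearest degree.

≈ (33°N, 39°E)

From cos δ = sin φ₁ sin φ₂ + cos φ₁ cos φ₂ cos Δλ, the central angle is δ ≈ 0.312 rad (17.9°).
Interpolate at f = 0.59 with slerp weights a = sin((1−f)δ)/sin δ ≈ 0.416, b = sin(fδ)/sin δ ≈ 0.596.
p = a·p₁ + b·p₂ ≈ (0.652, 0.531, 0.541); φ = arcsin(p_z) ≈ 32.73°, λ = atan2(p_y, p_x) ≈ 39.16°.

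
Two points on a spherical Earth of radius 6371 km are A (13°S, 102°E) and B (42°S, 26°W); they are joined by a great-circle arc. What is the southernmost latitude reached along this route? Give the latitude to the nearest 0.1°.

≈ 53.3°S

The great circle lies in the plane with unit normal n̂ = (p₁ × p₂)/|p₁ × p₂|.
Here n̂_z ≈ -0.597; the vertex latitude is φ_max = arccos|n̂_z| ≈ 53.3°.
Check via Clairaut: cos φ_max = |cos φ₁| · sin C = cos(13.0°)·sin(142.2°) ≈ 0.597, again giving ≈ 53.3°.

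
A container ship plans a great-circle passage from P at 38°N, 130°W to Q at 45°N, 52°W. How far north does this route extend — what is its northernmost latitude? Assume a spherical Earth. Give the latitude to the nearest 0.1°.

≈ 49.2°N

The great circle lies in the plane with unit normal n̂ = (p₁ × p₂)/|p₁ × p₂|.
Here n̂_z ≈ +0.653; the vertex latitude is φ_max = arccos|n̂_z| ≈ 49.2°.
Check via Clairaut: cos φ_max = |cos φ₁| · sin C = cos(38.0°)·sin(56.0°) ≈ 0.653, again giving ≈ 49.2°.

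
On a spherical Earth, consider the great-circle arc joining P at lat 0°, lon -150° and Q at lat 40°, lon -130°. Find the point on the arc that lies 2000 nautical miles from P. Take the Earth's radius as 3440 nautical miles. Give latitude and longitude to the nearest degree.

≈ lat 31°, lon -136°

Write both endpoints as unit vectors p₁, p₂ with components (cos φ cos λ, cos φ sin λ, sin φ).
The central angle between the endpoints is δ = arccos(p₁·p₂) ≈ 0.767 rad (44.0°). The total great-circle distance is δ·R ≈ 0.767 × 3440 ≈ 2639 nmi, so the target fraction is f = 2000/2639 ≈ 0.758.
Interpolate at f ≈ 0.758 with slerp weights a = sin((1−f)δ)/sin δ ≈ 0.266, b = sin(fδ)/sin δ ≈ 0.791.
p = a·p₁ + b·p₂ ≈ (-0.620, -0.597, 0.509); φ = arcsin(p_z) ≈ 30.57°, λ = atan2(p_y, p_x) ≈ -136.07°.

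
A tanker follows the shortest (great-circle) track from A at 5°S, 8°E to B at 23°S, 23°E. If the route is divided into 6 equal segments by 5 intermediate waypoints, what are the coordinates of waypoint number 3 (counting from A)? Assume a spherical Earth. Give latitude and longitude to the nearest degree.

From cos δ = sin φ₁ sin φ₂ + cos φ₁ cos φ₂ cos Δλ, the central angle is δ ≈ 0.403 rad (23.1°).
Interpolate at f = 3/6 with slerp weights a = sin((1−f)δ)/sin δ ≈ 0.510, b = sin(fδ)/sin δ ≈ 0.510.
p = a·p₁ + b·p₂ ≈ (0.936, 0.254, -0.244); φ = arcsin(p_z) ≈ -14.12°, λ = atan2(p_y, p_x) ≈ 15.20°.

≈ 14°S, 15°E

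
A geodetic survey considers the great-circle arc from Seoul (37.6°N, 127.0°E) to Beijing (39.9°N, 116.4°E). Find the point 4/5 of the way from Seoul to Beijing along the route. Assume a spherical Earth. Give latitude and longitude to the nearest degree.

Convert each endpoint to a unit vector on the sphere (x = cos φ cos λ, y = cos φ sin λ, z = sin φ).
The central angle between the endpoints is δ = arccos(p₁·p₂) ≈ 0.150 rad (8.6°).
Interpolate at f = 4/5 with slerp weights a = sin((1−f)δ)/sin δ ≈ 0.201, b = sin(fδ)/sin δ ≈ 0.801.
p = a·p₁ + b·p₂ ≈ (-0.369, 0.677, 0.636); φ = arcsin(p_z) ≈ 39.52°, λ = atan2(p_y, p_x) ≈ 118.57°.

≈ 40°N, 119°E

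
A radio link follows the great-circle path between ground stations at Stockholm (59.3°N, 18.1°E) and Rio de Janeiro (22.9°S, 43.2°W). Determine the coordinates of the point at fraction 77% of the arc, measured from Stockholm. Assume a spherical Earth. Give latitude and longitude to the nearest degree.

Write both endpoints as unit vectors p₁, p₂ with components (cos φ cos λ, cos φ sin λ, sin φ).
The central angle between the endpoints is δ = arccos(p₁·p₂) ≈ 1.680 rad (96.2°).
Interpolate at f = 0.77 with slerp weights a = sin((1−f)δ)/sin δ ≈ 0.379, b = sin(fδ)/sin δ ≈ 0.968.
p = a·p₁ + b·p₂ ≈ (0.834, -0.550, -0.051); φ = arcsin(p_z) ≈ -2.90°, λ = atan2(p_y, p_x) ≈ -33.41°.

≈ (3°S, 33°W)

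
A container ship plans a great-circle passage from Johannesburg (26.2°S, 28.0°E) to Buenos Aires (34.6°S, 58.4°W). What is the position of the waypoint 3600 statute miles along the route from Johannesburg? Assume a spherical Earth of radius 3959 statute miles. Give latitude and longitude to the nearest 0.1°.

Convert each endpoint to a unit vector on the sphere (x = cos φ cos λ, y = cos φ sin λ, z = sin φ).
The central angle between the endpoints is δ = arccos(p₁·p₂) ≈ 1.269 rad (72.7°). The total great-circle distance is δ·R ≈ 1.269 × 3959 ≈ 5025 mi, so the target fraction is f = 3600/5025 ≈ 0.716.
Interpolate at f ≈ 0.716 with slerp weights a = sin((1−f)δ)/sin δ ≈ 0.369, b = sin(fδ)/sin δ ≈ 0.826.
p = a·p₁ + b·p₂ ≈ (0.649, -0.424, -0.632); φ = arcsin(p_z) ≈ -39.20°, λ = atan2(p_y, p_x) ≈ -33.18°.

≈ (39.2°S, 33.2°W)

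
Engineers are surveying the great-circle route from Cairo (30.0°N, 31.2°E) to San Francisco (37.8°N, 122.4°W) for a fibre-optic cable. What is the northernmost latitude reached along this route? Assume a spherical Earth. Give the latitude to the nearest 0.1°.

≈ 71.4°N

The great circle lies in the plane with unit normal n̂ = (p₁ × p₂)/|p₁ × p₂|.
Here n̂_z ≈ -0.320; the vertex latitude is φ_max = arccos|n̂_z| ≈ 71.4°.
Check via Clairaut: cos φ_max = |cos φ₁| · sin C = cos(30.0°)·sin(21.7°) ≈ 0.320, again giving ≈ 71.4°.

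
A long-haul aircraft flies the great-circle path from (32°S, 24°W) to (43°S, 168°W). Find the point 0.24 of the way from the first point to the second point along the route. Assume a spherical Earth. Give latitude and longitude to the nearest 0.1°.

≈ (52.3°S, 40.5°W)

The haversine formula gives a central angle δ ≈ 1.712 rad (98.1°) between the endpoints.
Interpolate at f = 0.24 with slerp weights a = sin((1−f)δ)/sin δ ≈ 0.973, b = sin(fδ)/sin δ ≈ 0.403.
p = a·p₁ + b·p₂ ≈ (0.466, -0.397, -0.791); φ = arcsin(p_z) ≈ -52.27°, λ = atan2(p_y, p_x) ≈ -40.46°.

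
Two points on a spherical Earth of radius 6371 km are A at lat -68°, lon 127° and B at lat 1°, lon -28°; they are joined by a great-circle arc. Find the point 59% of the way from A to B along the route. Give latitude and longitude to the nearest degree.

The haversine formula gives a central angle δ ≈ 1.934 rad (110.8°) between the endpoints.
Interpolate at f = 0.59 with slerp weights a = sin((1−f)δ)/sin δ ≈ 0.762, b = sin(fδ)/sin δ ≈ 0.973.
p = a·p₁ + b·p₂ ≈ (0.687, -0.229, -0.690); φ = arcsin(p_z) ≈ -43.62°, λ = atan2(p_y, p_x) ≈ -18.40°.

≈ lat -44°, lon -18°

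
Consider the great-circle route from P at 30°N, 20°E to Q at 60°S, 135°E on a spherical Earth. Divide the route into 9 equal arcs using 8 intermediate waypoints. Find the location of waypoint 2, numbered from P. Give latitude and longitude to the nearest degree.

≈ 6°N, 36°E

Convert each endpoint to a unit vector on the sphere (x = cos φ cos λ, y = cos φ sin λ, z = sin φ).
The central angle between the endpoints is δ = arccos(p₁·p₂) ≈ 2.234 rad (128.0°).
Interpolate at f = 2/9 with slerp weights a = sin((1−f)δ)/sin δ ≈ 1.252, b = sin(fδ)/sin δ ≈ 0.605.
p = a·p₁ + b·p₂ ≈ (0.805, 0.585, 0.102); φ = arcsin(p_z) ≈ 5.86°, λ = atan2(p_y, p_x) ≈ 35.99°.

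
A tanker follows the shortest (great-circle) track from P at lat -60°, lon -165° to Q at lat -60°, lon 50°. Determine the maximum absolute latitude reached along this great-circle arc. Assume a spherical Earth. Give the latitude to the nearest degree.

The great circle lies in the plane with unit normal n̂ = (p₁ × p₂)/|p₁ × p₂|.
Here n̂_z ≈ -0.171; the vertex latitude is φ_max = arccos|n̂_z| ≈ 80.2°.

≈ -80°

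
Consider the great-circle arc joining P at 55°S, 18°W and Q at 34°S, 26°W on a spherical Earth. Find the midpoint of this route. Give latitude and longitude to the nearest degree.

≈ 45°S, 23°W

The haversine formula gives a central angle δ ≈ 0.379 rad (21.7°) between the endpoints.
Interpolate at f = 1/2 with slerp weights a = sin((1−f)δ)/sin δ ≈ 0.509, b = sin(fδ)/sin δ ≈ 0.509.
p = a·p₁ + b·p₂ ≈ (0.657, -0.275, -0.702); φ = arcsin(p_z) ≈ -44.57°, λ = atan2(p_y, p_x) ≈ -22.73°.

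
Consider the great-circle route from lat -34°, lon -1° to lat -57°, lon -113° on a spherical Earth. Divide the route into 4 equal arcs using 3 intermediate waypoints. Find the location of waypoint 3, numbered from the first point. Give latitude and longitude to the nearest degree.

≈ lat -64°, lon -78°

Convert each endpoint to a unit vector on the sphere (x = cos φ cos λ, y = cos φ sin λ, z = sin φ).
The central angle between the endpoints is δ = arccos(p₁·p₂) ≈ 1.266 rad (72.6°).
Interpolate at f = 3/4 with slerp weights a = sin((1−f)δ)/sin δ ≈ 0.326, b = sin(fδ)/sin δ ≈ 0.852.
p = a·p₁ + b·p₂ ≈ (0.089, -0.432, -0.897); φ = arcsin(p_z) ≈ -63.82°, λ = atan2(p_y, p_x) ≈ -78.35°.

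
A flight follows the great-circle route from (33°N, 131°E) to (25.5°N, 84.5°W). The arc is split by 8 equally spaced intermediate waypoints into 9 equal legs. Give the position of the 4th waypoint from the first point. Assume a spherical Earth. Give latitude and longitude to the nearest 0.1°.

≈ (61.6°N, 163.3°W)

Convert each endpoint to a unit vector on the sphere (x = cos φ cos λ, y = cos φ sin λ, z = sin φ).
The central angle between the endpoints is δ = arccos(p₁·p₂) ≈ 1.963 rad (112.4°).
Interpolate at f = 4/9 with slerp weights a = sin((1−f)δ)/sin δ ≈ 0.959, b = sin(fδ)/sin δ ≈ 0.829.
p = a·p₁ + b·p₂ ≈ (-0.456, -0.137, 0.879); φ = arcsin(p_z) ≈ 61.55°, λ = atan2(p_y, p_x) ≈ -163.27°.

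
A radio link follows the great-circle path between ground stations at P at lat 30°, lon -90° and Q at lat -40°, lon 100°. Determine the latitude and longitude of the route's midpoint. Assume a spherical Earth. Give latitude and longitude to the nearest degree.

Write both endpoints as unit vectors p₁, p₂ with components (cos φ cos λ, cos φ sin λ, sin φ).
The central angle between the endpoints is δ = arccos(p₁·p₂) ≈ 2.916 rad (167.1°).
Interpolate at f = 1/2 with slerp weights a = sin((1−f)δ)/sin δ ≈ 4.448, b = sin(fδ)/sin δ ≈ 4.448.
p = a·p₁ + b·p₂ ≈ (-0.592, -0.496, -0.635); φ = arcsin(p_z) ≈ -39.43°, λ = atan2(p_y, p_x) ≈ -140.00°.

≈ lat -39°, lon -140°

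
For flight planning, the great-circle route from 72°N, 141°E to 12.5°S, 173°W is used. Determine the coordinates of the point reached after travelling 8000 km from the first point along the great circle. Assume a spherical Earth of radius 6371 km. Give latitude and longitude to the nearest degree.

From cos δ = sin φ₁ sin φ₂ + cos φ₁ cos φ₂ cos Δλ, the central angle is δ ≈ 1.567 rad (89.8°). The total great-circle distance is δ·R ≈ 1.567 × 6371 ≈ 9984 km, so the target fraction is f = 8000/9984 ≈ 0.801.
Interpolate at f ≈ 0.801 with slerp weights a = sin((1−f)δ)/sin δ ≈ 0.306, b = sin(fδ)/sin δ ≈ 0.951.
p = a·p₁ + b·p₂ ≈ (-0.995, -0.054, 0.086); φ = arcsin(p_z) ≈ 4.91°, λ = atan2(p_y, p_x) ≈ -176.92°.

≈ 5°N, 177°W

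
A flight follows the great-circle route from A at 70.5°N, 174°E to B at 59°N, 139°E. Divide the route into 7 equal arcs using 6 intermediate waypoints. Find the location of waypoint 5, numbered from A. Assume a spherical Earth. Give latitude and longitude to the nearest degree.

Write both endpoints as unit vectors p₁, p₂ with components (cos φ cos λ, cos φ sin λ, sin φ).
The central angle between the endpoints is δ = arccos(p₁·p₂) ≈ 0.321 rad (18.4°).
Interpolate at f = 5/7 with slerp weights a = sin((1−f)δ)/sin δ ≈ 0.290, b = sin(fδ)/sin δ ≈ 0.720.
p = a·p₁ + b·p₂ ≈ (-0.376, 0.254, 0.891); φ = arcsin(p_z) ≈ 63.01°, λ = atan2(p_y, p_x) ≈ 146.03°.

≈ 63°N, 146°E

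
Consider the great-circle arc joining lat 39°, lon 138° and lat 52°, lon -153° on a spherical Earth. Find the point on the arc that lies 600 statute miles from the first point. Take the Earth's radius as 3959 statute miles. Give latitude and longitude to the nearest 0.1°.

≈ lat 44.2°, lon 147.3°

From cos δ = sin φ₁ sin φ₂ + cos φ₁ cos φ₂ cos Δλ, the central angle is δ ≈ 0.840 rad (48.1°). The total great-circle distance is δ·R ≈ 0.840 × 3959 ≈ 3326 mi, so the target fraction is f = 600/3326 ≈ 0.180.
Interpolate at f ≈ 0.180 with slerp weights a = sin((1−f)δ)/sin δ ≈ 0.853, b = sin(fδ)/sin δ ≈ 0.203.
p = a·p₁ + b·p₂ ≈ (-0.604, 0.387, 0.697); φ = arcsin(p_z) ≈ 44.16°, λ = atan2(p_y, p_x) ≈ 147.35°.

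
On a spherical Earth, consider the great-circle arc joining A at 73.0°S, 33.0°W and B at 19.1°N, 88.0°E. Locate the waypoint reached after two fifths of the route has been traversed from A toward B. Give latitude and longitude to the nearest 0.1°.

Write both endpoints as unit vectors p₁, p₂ with components (cos φ cos λ, cos φ sin λ, sin φ).
The central angle between the endpoints is δ = arccos(p₁·p₂) ≈ 2.043 rad (117.1°).
Interpolate at f = 2/5 with slerp weights a = sin((1−f)δ)/sin δ ≈ 1.057, b = sin(fδ)/sin δ ≈ 0.819.
p = a·p₁ + b·p₂ ≈ (0.286, 0.605, -0.743); φ = arcsin(p_z) ≈ -47.97°, λ = atan2(p_y, p_x) ≈ 64.69°.

≈ 48.0°S, 64.7°E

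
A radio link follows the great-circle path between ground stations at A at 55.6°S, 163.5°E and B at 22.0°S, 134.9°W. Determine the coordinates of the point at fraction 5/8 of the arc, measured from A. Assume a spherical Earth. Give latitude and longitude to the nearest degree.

≈ 38°S, 151°W

From cos δ = sin φ₁ sin φ₂ + cos φ₁ cos φ₂ cos Δλ, the central angle is δ ≈ 0.979 rad (56.1°).
Interpolate at f = 5/8 with slerp weights a = sin((1−f)δ)/sin δ ≈ 0.432, b = sin(fδ)/sin δ ≈ 0.692.
p = a·p₁ + b·p₂ ≈ (-0.687, -0.385, -0.616); φ = arcsin(p_z) ≈ -38.03°, λ = atan2(p_y, p_x) ≈ -150.73°.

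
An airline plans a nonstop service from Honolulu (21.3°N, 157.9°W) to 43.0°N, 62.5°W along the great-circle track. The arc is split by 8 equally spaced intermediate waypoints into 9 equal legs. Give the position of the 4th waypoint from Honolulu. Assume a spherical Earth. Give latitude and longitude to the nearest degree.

From cos δ = sin φ₁ sin φ₂ + cos φ₁ cos φ₂ cos Δλ, the central angle is δ ≈ 1.386 rad (79.4°).
Interpolate at f = 4/9 with slerp weights a = sin((1−f)δ)/sin δ ≈ 0.708, b = sin(fδ)/sin δ ≈ 0.588.
p = a·p₁ + b·p₂ ≈ (-0.413, -0.630, 0.658); φ = arcsin(p_z) ≈ 41.16°, λ = atan2(p_y, p_x) ≈ -123.26°.

≈ 41°N, 123°W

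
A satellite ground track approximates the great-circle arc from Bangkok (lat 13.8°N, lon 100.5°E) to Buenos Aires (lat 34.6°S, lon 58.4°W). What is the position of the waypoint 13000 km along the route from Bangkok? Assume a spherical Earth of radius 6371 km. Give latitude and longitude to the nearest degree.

From cos δ = sin φ₁ sin φ₂ + cos φ₁ cos φ₂ cos Δλ, the central angle is δ ≈ 2.649 rad (151.8°). The total great-circle distance is δ·R ≈ 2.649 × 6371 ≈ 16878 km, so the target fraction is f = 13000/16878 ≈ 0.770.
Interpolate at f ≈ 0.770 with slerp weights a = sin((1−f)δ)/sin δ ≈ 1.210, b = sin(fδ)/sin δ ≈ 1.886.
p = a·p₁ + b·p₂ ≈ (0.600, -0.167, -0.783); φ = arcsin(p_z) ≈ -51.50°, λ = atan2(p_y, p_x) ≈ -15.60°.

≈ lat 52°S, lon 16°W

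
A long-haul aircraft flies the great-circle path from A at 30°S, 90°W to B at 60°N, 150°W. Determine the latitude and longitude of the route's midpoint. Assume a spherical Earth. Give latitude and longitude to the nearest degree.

Write both endpoints as unit vectors p₁, p₂ with components (cos φ cos λ, cos φ sin λ, sin φ).
The central angle between the endpoints is δ = arccos(p₁·p₂) ≈ 1.789 rad (102.5°).
Interpolate at f = 1/2 with slerp weights a = sin((1−f)δ)/sin δ ≈ 0.799, b = sin(fδ)/sin δ ≈ 0.799.
p = a·p₁ + b·p₂ ≈ (-0.346, -0.892, 0.292); φ = arcsin(p_z) ≈ 17.00°, λ = atan2(p_y, p_x) ≈ -111.21°.

≈ 17°N, 111°W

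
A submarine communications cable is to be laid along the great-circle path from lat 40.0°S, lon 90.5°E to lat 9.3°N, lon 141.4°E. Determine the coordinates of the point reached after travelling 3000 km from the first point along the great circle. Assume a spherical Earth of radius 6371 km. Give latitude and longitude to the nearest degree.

From cos δ = sin φ₁ sin φ₂ + cos φ₁ cos φ₂ cos Δλ, the central angle is δ ≈ 1.189 rad (68.1°). The total great-circle distance is δ·R ≈ 1.189 × 6371 ≈ 7573 km, so the target fraction is f = 3000/7573 ≈ 0.396.
Interpolate at f ≈ 0.396 with slerp weights a = sin((1−f)δ)/sin δ ≈ 0.709, b = sin(fδ)/sin δ ≈ 0.489.
p = a·p₁ + b·p₂ ≈ (-0.382, 0.844, -0.377); φ = arcsin(p_z) ≈ -22.12°, λ = atan2(p_y, p_x) ≈ 114.34°.

≈ lat 22°S, lon 114°E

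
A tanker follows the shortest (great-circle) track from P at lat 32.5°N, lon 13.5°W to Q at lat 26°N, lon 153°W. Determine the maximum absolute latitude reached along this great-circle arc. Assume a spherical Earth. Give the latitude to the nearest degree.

≈ 58°N

The great circle lies in the plane with unit normal n̂ = (p₁ × p₂)/|p₁ × p₂|.
Here n̂_z ≈ -0.524; the vertex latitude is φ_max = arccos|n̂_z| ≈ 58.4°.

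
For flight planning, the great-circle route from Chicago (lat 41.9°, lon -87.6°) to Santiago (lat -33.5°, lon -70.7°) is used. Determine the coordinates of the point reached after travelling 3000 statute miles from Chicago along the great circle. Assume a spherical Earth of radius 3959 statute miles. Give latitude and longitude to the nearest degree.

≈ lat -1°, lon -78°

From cos δ = sin φ₁ sin φ₂ + cos φ₁ cos φ₂ cos Δλ, the central angle is δ ≈ 1.344 rad (77.0°). The total great-circle distance is δ·R ≈ 1.344 × 3959 ≈ 5319 mi, so the target fraction is f = 3000/5319 ≈ 0.564.
Interpolate at f ≈ 0.564 with slerp weights a = sin((1−f)δ)/sin δ ≈ 0.567, b = sin(fδ)/sin δ ≈ 0.705.
p = a·p₁ + b·p₂ ≈ (0.212, -0.977, -0.010); φ = arcsin(p_z) ≈ -0.59°, λ = atan2(p_y, p_x) ≈ -77.75°.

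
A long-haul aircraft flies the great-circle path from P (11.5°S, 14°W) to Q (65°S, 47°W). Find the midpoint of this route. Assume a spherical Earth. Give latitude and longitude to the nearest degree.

≈ (39°S, 24°W)

Convert each endpoint to a unit vector on the sphere (x = cos φ cos λ, y = cos φ sin λ, z = sin φ).
The central angle between the endpoints is δ = arccos(p₁·p₂) ≈ 1.015 rad (58.1°).
Interpolate at f = 1/2 with slerp weights a = sin((1−f)δ)/sin δ ≈ 0.572, b = sin(fδ)/sin δ ≈ 0.572.
p = a·p₁ + b·p₂ ≈ (0.709, -0.312, -0.632); φ = arcsin(p_z) ≈ -39.23°, λ = atan2(p_y, p_x) ≈ -23.79°.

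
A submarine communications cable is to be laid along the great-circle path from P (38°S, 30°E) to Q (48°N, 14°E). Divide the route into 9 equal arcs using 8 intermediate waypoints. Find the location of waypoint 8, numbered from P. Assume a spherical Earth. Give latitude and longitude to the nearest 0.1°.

≈ (38.5°N, 16.7°E)

Convert each endpoint to a unit vector on the sphere (x = cos φ cos λ, y = cos φ sin λ, z = sin φ).
The central angle between the endpoints is δ = arccos(p₁·p₂) ≈ 1.521 rad (87.2°).
Interpolate at f = 8/9 with slerp weights a = sin((1−f)δ)/sin δ ≈ 0.168, b = sin(fδ)/sin δ ≈ 0.977.
p = a·p₁ + b·p₂ ≈ (0.750, 0.225, 0.623); φ = arcsin(p_z) ≈ 38.51°, λ = atan2(p_y, p_x) ≈ 16.68°.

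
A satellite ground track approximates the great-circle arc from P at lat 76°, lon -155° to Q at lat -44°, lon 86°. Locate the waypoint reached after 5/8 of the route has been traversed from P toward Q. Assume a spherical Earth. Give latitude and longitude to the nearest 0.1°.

≈ lat 6.5°, lon 101.0°

Write both endpoints as unit vectors p₁, p₂ with components (cos φ cos λ, cos φ sin λ, sin φ).
The central angle between the endpoints is δ = arccos(p₁·p₂) ≈ 2.432 rad (139.3°).
Interpolate at f = 5/8 with slerp weights a = sin((1−f)δ)/sin δ ≈ 1.213, b = sin(fδ)/sin δ ≈ 1.532.
p = a·p₁ + b·p₂ ≈ (-0.189, 0.975, 0.113); φ = arcsin(p_z) ≈ 6.47°, λ = atan2(p_y, p_x) ≈ 100.97°.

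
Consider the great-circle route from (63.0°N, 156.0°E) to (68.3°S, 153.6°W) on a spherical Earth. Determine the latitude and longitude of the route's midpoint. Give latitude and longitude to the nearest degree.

The haversine formula gives a central angle δ ≈ 2.376 rad (136.1°) between the endpoints.
Interpolate at f = 1/2 with slerp weights a = sin((1−f)δ)/sin δ ≈ 1.338, b = sin(fδ)/sin δ ≈ 1.338.
p = a·p₁ + b·p₂ ≈ (-0.998, 0.027, -0.051); φ = arcsin(p_z) ≈ -2.92°, λ = atan2(p_y, p_x) ≈ 178.44°.

≈ (3°S, 178°E)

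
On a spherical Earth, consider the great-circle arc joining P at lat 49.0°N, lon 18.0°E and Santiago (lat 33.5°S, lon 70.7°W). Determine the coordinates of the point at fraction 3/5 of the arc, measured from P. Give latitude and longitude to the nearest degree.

≈ lat 2°N, lon 40°W

Convert each endpoint to a unit vector on the sphere (x = cos φ cos λ, y = cos φ sin λ, z = sin φ).
The central angle between the endpoints is δ = arccos(p₁·p₂) ≈ 1.987 rad (113.8°).
Interpolate at f = 3/5 with slerp weights a = sin((1−f)δ)/sin δ ≈ 0.780, b = sin(fδ)/sin δ ≈ 1.016.
p = a·p₁ + b·p₂ ≈ (0.767, -0.641, 0.028); φ = arcsin(p_z) ≈ 1.62°, λ = atan2(p_y, p_x) ≈ -39.91°.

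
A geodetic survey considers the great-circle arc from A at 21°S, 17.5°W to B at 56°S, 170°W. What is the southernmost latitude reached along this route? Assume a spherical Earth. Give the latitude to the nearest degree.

The great circle lies in the plane with unit normal n̂ = (p₁ × p₂)/|p₁ × p₂|.
Here n̂_z ≈ -0.244; the vertex latitude is φ_max = arccos|n̂_z| ≈ 75.9°.
Check via Clairaut: cos φ_max = |cos φ₁| · sin C = cos(21.0°)·sin(164.8°) ≈ 0.244, again giving ≈ 75.9°.

≈ 76°S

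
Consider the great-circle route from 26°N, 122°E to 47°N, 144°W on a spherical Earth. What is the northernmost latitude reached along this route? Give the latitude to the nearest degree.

The great circle lies in the plane with unit normal n̂ = (p₁ × p₂)/|p₁ × p₂|.
Here n̂_z ≈ +0.637; the vertex latitude is φ_max = arccos|n̂_z| ≈ 50.5°.
Check via Clairaut: cos φ_max = |cos φ₁| · sin C = cos(26.0°)·sin(45.1°) ≈ 0.637, again giving ≈ 50.5°.

≈ 50°N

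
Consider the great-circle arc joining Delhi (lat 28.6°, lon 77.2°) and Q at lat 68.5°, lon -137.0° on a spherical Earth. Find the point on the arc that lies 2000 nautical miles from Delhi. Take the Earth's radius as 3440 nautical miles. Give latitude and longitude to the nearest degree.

The haversine formula gives a central angle δ ≈ 1.391 rad (79.7°) between the endpoints. The total great-circle distance is δ·R ≈ 1.391 × 3440 ≈ 4784 nmi, so the target fraction is f = 2000/4784 ≈ 0.418.
Interpolate at f ≈ 0.418 with slerp weights a = sin((1−f)δ)/sin δ ≈ 0.736, b = sin(fδ)/sin δ ≈ 0.558.
p = a·p₁ + b·p₂ ≈ (-0.007, 0.490, 0.872); φ = arcsin(p_z) ≈ 60.64°, λ = atan2(p_y, p_x) ≈ 90.76°.

≈ lat 61°, lon 91°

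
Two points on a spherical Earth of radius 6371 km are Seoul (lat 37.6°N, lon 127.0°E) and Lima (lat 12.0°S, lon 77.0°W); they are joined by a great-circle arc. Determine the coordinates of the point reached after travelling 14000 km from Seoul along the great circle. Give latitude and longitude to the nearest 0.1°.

The haversine formula gives a central angle δ ≈ 2.559 rad (146.6°) between the endpoints. The total great-circle distance is δ·R ≈ 2.559 × 6371 ≈ 16301 km, so the target fraction is f = 14000/16301 ≈ 0.859.
Interpolate at f ≈ 0.859 with slerp weights a = sin((1−f)δ)/sin δ ≈ 0.642, b = sin(fδ)/sin δ ≈ 1.471.
p = a·p₁ + b·p₂ ≈ (0.018, -0.996, 0.086); φ = arcsin(p_z) ≈ 4.92°, λ = atan2(p_y, p_x) ≈ -88.98°.

≈ lat 4.9°N, lon 89.0°W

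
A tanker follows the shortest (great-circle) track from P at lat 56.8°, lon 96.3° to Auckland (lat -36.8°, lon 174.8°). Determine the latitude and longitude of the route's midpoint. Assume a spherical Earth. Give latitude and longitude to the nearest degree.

≈ lat 13°, lon 144°

From cos δ = sin φ₁ sin φ₂ + cos φ₁ cos φ₂ cos Δλ, the central angle is δ ≈ 1.997 rad (114.4°).
Interpolate at f = 1/2 with slerp weights a = sin((1−f)δ)/sin δ ≈ 0.924, b = sin(fδ)/sin δ ≈ 0.924.
p = a·p₁ + b·p₂ ≈ (-0.792, 0.570, 0.220); φ = arcsin(p_z) ≈ 12.68°, λ = atan2(p_y, p_x) ≈ 144.27°.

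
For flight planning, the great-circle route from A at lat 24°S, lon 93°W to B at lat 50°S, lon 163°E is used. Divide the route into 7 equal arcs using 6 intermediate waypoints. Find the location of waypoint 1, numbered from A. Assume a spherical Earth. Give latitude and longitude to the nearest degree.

≈ lat 33°S, lon 102°W

Convert each endpoint to a unit vector on the sphere (x = cos φ cos λ, y = cos φ sin λ, z = sin φ).
The central angle between the endpoints is δ = arccos(p₁·p₂) ≈ 1.400 rad (80.2°).
Interpolate at f = 1/7 with slerp weights a = sin((1−f)δ)/sin δ ≈ 0.946, b = sin(fδ)/sin δ ≈ 0.202.
p = a·p₁ + b·p₂ ≈ (-0.169, -0.825, -0.539); φ = arcsin(p_z) ≈ -32.63°, λ = atan2(p_y, p_x) ≈ -101.59°.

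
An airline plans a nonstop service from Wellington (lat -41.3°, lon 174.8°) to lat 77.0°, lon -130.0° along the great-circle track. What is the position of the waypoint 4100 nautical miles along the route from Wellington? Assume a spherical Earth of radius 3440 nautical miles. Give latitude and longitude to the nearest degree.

Convert each endpoint to a unit vector on the sphere (x = cos φ cos λ, y = cos φ sin λ, z = sin φ).
The central angle between the endpoints is δ = arccos(p₁·p₂) ≈ 2.149 rad (123.1°). The total great-circle distance is δ·R ≈ 2.149 × 3440 ≈ 7393 nmi, so the target fraction is f = 4100/7393 ≈ 0.555.
Interpolate at f ≈ 0.555 with slerp weights a = sin((1−f)δ)/sin δ ≈ 0.976, b = sin(fδ)/sin δ ≈ 1.109.
p = a·p₁ + b·p₂ ≈ (-0.891, -0.125, 0.437); φ = arcsin(p_z) ≈ 25.89°, λ = atan2(p_y, p_x) ≈ -172.03°.

≈ lat 26°, lon -172°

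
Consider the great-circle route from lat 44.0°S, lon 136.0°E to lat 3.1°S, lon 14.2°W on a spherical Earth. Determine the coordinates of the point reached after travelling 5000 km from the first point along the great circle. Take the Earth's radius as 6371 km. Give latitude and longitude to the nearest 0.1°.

Convert each endpoint to a unit vector on the sphere (x = cos φ cos λ, y = cos φ sin λ, z = sin φ).
The central angle between the endpoints is δ = arccos(p₁·p₂) ≈ 2.197 rad (125.9°). The total great-circle distance is δ·R ≈ 2.197 × 6371 ≈ 13994 km, so the target fraction is f = 5000/13994 ≈ 0.357.
Interpolate at f ≈ 0.357 with slerp weights a = sin((1−f)δ)/sin δ ≈ 1.218, b = sin(fδ)/sin δ ≈ 0.872.
p = a·p₁ + b·p₂ ≈ (0.214, 0.395, -0.893); φ = arcsin(p_z) ≈ -63.31°, λ = atan2(p_y, p_x) ≈ 61.60°.

≈ lat 63.3°S, lon 61.6°E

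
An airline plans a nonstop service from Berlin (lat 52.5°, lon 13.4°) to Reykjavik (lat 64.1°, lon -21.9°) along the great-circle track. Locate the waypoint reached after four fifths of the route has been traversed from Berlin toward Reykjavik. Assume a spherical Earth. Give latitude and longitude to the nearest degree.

Write both endpoints as unit vectors p₁, p₂ with components (cos φ cos λ, cos φ sin λ, sin φ).
The central angle between the endpoints is δ = arccos(p₁·p₂) ≈ 0.375 rad (21.5°).
Interpolate at f = 4/5 with slerp weights a = sin((1−f)δ)/sin δ ≈ 0.205, b = sin(fδ)/sin δ ≈ 0.807.
p = a·p₁ + b·p₂ ≈ (0.448, -0.103, 0.888); φ = arcsin(p_z) ≈ 62.63°, λ = atan2(p_y, p_x) ≈ -12.89°.

≈ lat 63°, lon -13°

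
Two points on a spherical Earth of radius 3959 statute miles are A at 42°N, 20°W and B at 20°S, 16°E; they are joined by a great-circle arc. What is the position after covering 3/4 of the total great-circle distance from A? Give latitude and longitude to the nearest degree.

≈ 4°S, 8°E

Convert each endpoint to a unit vector on the sphere (x = cos φ cos λ, y = cos φ sin λ, z = sin φ).
The central angle between the endpoints is δ = arccos(p₁·p₂) ≈ 1.228 rad (70.4°).
Interpolate at f = 3/4 with slerp weights a = sin((1−f)δ)/sin δ ≈ 0.321, b = sin(fδ)/sin δ ≈ 0.845.
p = a·p₁ + b·p₂ ≈ (0.988, 0.137, -0.074); φ = arcsin(p_z) ≈ -4.27°, λ = atan2(p_y, p_x) ≈ 7.92°.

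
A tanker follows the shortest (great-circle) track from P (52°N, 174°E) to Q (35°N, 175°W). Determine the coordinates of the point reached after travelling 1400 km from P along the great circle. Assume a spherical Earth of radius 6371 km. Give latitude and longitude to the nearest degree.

From cos δ = sin φ₁ sin φ₂ + cos φ₁ cos φ₂ cos Δλ, the central angle is δ ≈ 0.327 rad (18.7°). The total great-circle distance is δ·R ≈ 0.327 × 6371 ≈ 2083 km, so the target fraction is f = 1400/2083 ≈ 0.672.
Interpolate at f ≈ 0.672 with slerp weights a = sin((1−f)δ)/sin δ ≈ 0.333, b = sin(fδ)/sin δ ≈ 0.679.
p = a·p₁ + b·p₂ ≈ (-0.758, -0.027, 0.652); φ = arcsin(p_z) ≈ 40.68°, λ = atan2(p_y, p_x) ≈ -177.96°.

≈ (41°N, 178°W)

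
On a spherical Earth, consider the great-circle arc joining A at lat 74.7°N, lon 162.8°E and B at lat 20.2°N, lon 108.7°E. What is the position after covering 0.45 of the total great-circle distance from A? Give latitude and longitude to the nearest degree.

≈ lat 52°N, lon 122°E

The haversine formula gives a central angle δ ≈ 1.072 rad (61.4°) between the endpoints.
Interpolate at f = 0.45 with slerp weights a = sin((1−f)δ)/sin δ ≈ 0.633, b = sin(fδ)/sin δ ≈ 0.528.
p = a·p₁ + b·p₂ ≈ (-0.319, 0.519, 0.793); φ = arcsin(p_z) ≈ 52.48°, λ = atan2(p_y, p_x) ≈ 121.54°.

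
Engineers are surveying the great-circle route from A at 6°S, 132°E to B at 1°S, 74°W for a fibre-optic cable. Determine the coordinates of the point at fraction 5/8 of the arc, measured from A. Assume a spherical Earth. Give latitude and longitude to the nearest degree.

The haversine formula gives a central angle δ ≈ 2.672 rad (153.1°) between the endpoints.
Interpolate at f = 5/8 with slerp weights a = sin((1−f)δ)/sin δ ≈ 1.863, b = sin(fδ)/sin δ ≈ 2.200.
p = a·p₁ + b·p₂ ≈ (-0.634, -0.738, -0.233); φ = arcsin(p_z) ≈ -13.48°, λ = atan2(p_y, p_x) ≈ -130.66°.

≈ 13°S, 131°W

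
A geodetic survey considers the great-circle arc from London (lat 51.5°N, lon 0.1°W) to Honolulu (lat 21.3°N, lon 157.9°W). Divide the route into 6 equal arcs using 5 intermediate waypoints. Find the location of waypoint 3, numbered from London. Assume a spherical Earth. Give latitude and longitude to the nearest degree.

Write both endpoints as unit vectors p₁, p₂ with components (cos φ cos λ, cos φ sin λ, sin φ).
The central angle between the endpoints is δ = arccos(p₁·p₂) ≈ 1.826 rad (104.6°).
Interpolate at f = 3/6 with slerp weights a = sin((1−f)δ)/sin δ ≈ 0.818, b = sin(fδ)/sin δ ≈ 0.818.
p = a·p₁ + b·p₂ ≈ (-0.197, -0.288, 0.937); φ = arcsin(p_z) ≈ 69.60°, λ = atan2(p_y, p_x) ≈ -124.40°.

≈ lat 70°N, lon 124°W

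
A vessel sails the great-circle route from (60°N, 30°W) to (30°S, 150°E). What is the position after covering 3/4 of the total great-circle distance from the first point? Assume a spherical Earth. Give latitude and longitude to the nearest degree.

Write both endpoints as unit vectors p₁, p₂ with components (cos φ cos λ, cos φ sin λ, sin φ).
The central angle between the endpoints is δ = arccos(p₁·p₂) ≈ 2.618 rad (150.0°).
Interpolate at f = 3/4 with slerp weights a = sin((1−f)δ)/sin δ ≈ 1.218, b = sin(fδ)/sin δ ≈ 1.848.
p = a·p₁ + b·p₂ ≈ (-0.859, 0.496, 0.131); φ = arcsin(p_z) ≈ 7.50°, λ = atan2(p_y, p_x) ≈ 150.00°.

≈ (8°N, 150°E)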